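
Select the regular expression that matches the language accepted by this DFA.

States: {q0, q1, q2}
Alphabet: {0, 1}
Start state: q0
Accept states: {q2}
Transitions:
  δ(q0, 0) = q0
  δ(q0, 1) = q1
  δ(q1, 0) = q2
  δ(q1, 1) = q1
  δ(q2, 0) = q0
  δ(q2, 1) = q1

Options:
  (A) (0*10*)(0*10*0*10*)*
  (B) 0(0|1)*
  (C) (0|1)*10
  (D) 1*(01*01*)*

Check each option against the DFA on short strings; one disagreement eliminates an option:
  (A) (0*10*)(0*10*0*10*)*: on '1' the DFA goes q0 → q1 and rejects (q1 ∉ Accept), but the regex matches it → eliminate
  (B) 0(0|1)*: on '0' the DFA goes q0 → q0 and rejects (q0 ∉ Accept), but the regex matches it → eliminate
  (C) (0|1)*10: agrees with the DFA on every string of length ≤ 6
  (D) 1*(01*01*)*: on ε the DFA stays in q0 and rejects (q0 ∉ Accept), but the regex matches it → eliminate
Only (C) is consistent with the DFA.
(C) (0|1)*10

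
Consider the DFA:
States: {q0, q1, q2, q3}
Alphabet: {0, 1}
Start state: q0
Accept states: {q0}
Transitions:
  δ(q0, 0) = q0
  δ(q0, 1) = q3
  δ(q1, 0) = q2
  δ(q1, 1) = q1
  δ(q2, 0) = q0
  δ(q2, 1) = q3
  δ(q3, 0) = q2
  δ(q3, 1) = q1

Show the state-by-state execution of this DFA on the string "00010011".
read '0': q0 → q0
  read '0': q0 → q0
  read '0': q0 → q0
  read '1': q0 → q3
  read '0': q3 → q2
  read '0': q2 → q0
  read '1': q0 → q3
  read '1': q3 → q1
q0 -> q0 -> q0 -> q0 -> q3 -> q2 -> q0 -> q3 -> q1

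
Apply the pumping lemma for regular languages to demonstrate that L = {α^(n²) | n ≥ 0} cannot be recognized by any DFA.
Assume L is regular with pumping length p. Idea: pumping adds a fixed amount, but gaps between consecutive squares grow.
Choose s = α^(p²) (length p² ≥ p). By the pumping lemma, s = xyz with |xy| ≤ p, |y| > 0, so |y| = k with 1 ≤ k ≤ p. Then |xy²z| = p²+k. Since p² < p²+k ≤ p²+p < (p+1)², the length p²+k lies strictly between consecutive squares, so it is not a perfect square and xy²z ∉ L.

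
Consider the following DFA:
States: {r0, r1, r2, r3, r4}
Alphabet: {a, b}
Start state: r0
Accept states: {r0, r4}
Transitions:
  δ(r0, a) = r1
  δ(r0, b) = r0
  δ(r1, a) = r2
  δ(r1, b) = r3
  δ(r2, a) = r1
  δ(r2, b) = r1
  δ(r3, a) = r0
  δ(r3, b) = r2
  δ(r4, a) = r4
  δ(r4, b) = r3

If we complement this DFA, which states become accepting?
Complement accept states = All states \ Original accept states
= {r0, r1, r2, r3, r4} \ {r0, r4}
{r1, r2, r3}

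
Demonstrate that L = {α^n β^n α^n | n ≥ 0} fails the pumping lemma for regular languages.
Assume L is regular with pumping length p. Idea: pumping the first α-block unbalances it against the other two.
Choose s = α^p β^p α^p ∈ L (|s| = 3p ≥ p). By the pumping lemma, s = xyz with |xy| ≤ p, |y| > 0, so y = α^k with k ≥ 1, inside the first α-block. Then xy²z = α^(p+k) β^p α^p. The first block has length p+k ≠ p, so the three block lengths are no longer equal and xy²z ∉ L.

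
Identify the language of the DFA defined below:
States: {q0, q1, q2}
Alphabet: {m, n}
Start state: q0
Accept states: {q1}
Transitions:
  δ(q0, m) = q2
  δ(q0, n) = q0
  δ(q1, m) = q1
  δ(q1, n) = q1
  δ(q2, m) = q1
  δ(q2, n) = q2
Testing a few strings:
  'nmm' → accept
  'mn' → reject
  'n' → reject
  'mmmn' → accept
State roles: q0=zero m's seen; q1=≥ two m's seen; q2=one m seen
All strings over {m,n} containing at least two m's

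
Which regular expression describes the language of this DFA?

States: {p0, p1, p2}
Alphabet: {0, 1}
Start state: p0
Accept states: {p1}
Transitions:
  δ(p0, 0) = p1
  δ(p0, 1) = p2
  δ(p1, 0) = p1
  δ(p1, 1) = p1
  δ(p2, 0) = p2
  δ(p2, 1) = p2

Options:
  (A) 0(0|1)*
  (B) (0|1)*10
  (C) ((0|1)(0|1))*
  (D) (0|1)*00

Check each option against the DFA on short strings; one disagreement eliminates an option:
  (A) 0(0|1)*: agrees with the DFA on every string of length ≤ 6
  (B) (0|1)*10: on '0' the DFA goes p0 → p1 and accepts (p1 ∈ Accept), but the regex does not match it → eliminate
  (C) ((0|1)(0|1))*: on ε the DFA stays in p0 and rejects (p0 ∉ Accept), but the regex matches it → eliminate
  (D) (0|1)*00: on '0' the DFA goes p0 → p1 and accepts (p1 ∈ Accept), but the regex does not match it → eliminate
Only (A) is consistent with the DFA.
(A) 0(0|1)*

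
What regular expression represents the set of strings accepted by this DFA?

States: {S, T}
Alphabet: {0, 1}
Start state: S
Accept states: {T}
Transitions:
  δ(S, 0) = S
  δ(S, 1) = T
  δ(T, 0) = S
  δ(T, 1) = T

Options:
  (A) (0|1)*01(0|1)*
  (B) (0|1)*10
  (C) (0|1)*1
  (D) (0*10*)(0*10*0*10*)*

Check each option against the DFA on short strings; one disagreement eliminates an option:
  (A) (0|1)*01(0|1)*: on '1' the DFA goes S → T and accepts (T ∈ Accept), but the regex does not match it → eliminate
  (B) (0|1)*10: on '1' the DFA goes S → T and accepts (T ∈ Accept), but the regex does not match it → eliminate
  (C) (0|1)*1: agrees with the DFA on every string of length ≤ 6
  (D) (0*10*)(0*10*0*10*)*: on '10' the DFA goes S → T → S and rejects (S ∉ Accept), but the regex matches it → eliminate
Only (C) is consistent with the DFA.
(C) (0|1)*1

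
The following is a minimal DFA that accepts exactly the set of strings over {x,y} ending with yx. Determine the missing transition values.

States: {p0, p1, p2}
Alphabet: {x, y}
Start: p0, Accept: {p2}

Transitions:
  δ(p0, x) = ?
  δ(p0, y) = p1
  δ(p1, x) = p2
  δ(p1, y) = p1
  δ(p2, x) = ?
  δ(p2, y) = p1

From the language and accept set, identify what each state tracks — p0: no suffix match; p1: one trailing y; p2: suffix is yx.
Each missing δ(q, a) is the state matching the new tracked value after reading a.
δ(p0, x) = p0; δ(p2, x) = p0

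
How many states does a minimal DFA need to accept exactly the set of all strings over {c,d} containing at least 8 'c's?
By Myhill–Nerode, count the distinguishable equivalence classes: 9 classes — having seen 0, 1, …, 7, or ≥8 copies of 'c'; any two classes i < j (j ≤ 8) are distinguished by the string c^(8−j), which takes class j to 8 copies (accepted) but leaves class i below 8 (rejected).
9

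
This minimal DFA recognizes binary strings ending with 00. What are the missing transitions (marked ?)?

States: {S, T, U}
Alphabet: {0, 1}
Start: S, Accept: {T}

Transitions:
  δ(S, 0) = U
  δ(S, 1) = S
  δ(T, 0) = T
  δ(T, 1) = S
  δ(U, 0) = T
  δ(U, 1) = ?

From the language and accept set, identify what each state tracks — S: last symbol not 0; T: two trailing 0's; U: one trailing 0.
Each missing δ(q, a) is the state matching the new tracked value after reading a.
δ(U, 1) = S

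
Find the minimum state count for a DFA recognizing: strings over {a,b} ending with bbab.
By Myhill–Nerode, count the distinguishable equivalence classes: 5 classes — one per longest suffix of the input that is a prefix of 'bbab' (lengths 0 through 4); only the length-4 class is accepting.
5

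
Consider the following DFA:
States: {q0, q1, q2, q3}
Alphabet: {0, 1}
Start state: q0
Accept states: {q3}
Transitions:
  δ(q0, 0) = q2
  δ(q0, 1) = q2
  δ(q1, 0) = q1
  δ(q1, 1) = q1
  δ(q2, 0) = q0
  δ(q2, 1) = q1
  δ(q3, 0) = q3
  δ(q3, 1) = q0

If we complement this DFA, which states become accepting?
Complement accept states = All states \ Original accept states
= {q0, q1, q2, q3} \ {q3}
{q0, q1, q2}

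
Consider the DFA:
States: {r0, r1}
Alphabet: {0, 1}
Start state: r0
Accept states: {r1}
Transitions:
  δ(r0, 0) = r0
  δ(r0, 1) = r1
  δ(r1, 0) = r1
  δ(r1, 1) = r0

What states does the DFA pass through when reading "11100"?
read '1': r0 → r1
  read '1': r1 → r0
  read '1': r0 → r1
  read '0': r1 → r1
  read '0': r1 → r1
r0 -> r1 -> r0 -> r1 -> r1 -> r1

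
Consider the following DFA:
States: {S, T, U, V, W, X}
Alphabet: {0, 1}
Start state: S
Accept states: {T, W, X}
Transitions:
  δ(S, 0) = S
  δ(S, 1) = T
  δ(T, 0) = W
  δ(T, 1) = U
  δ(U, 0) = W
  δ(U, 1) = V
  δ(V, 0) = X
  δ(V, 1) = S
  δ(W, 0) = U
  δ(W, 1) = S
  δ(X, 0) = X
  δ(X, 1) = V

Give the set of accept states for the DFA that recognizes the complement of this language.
Complement accept states = All states \ Original accept states
= {S, T, U, V, W, X} \ {T, W, X}
{S, U, V}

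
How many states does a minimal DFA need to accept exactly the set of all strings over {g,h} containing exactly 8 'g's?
By Myhill–Nerode, count the distinguishable equivalence classes: 10 classes — having seen 0, 1, …, 8, or >8 copies of 'g'; the count-8 class is the only accepting one and >8 is dead.
10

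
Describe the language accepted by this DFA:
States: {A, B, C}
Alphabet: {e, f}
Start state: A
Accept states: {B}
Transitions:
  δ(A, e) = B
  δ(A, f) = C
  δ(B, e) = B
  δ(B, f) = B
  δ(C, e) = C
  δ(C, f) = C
Testing a few strings:
  'fe' → reject
  'ffe' → reject
  'f' → reject
  'efe' → accept
State roles: A=no input read; B=started with e; C=started with f (dead)
All strings over {e,f} starting with e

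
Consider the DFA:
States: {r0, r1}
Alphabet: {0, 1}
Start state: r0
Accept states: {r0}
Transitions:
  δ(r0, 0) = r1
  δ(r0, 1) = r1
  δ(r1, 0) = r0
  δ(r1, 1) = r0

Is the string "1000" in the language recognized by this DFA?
Processing string "1000":
  r0 --1--> r1
  r1 --0--> r0
  r0 --0--> r1
  r1 --0--> r0
Final state: r0
Accept states: {r0}
Yes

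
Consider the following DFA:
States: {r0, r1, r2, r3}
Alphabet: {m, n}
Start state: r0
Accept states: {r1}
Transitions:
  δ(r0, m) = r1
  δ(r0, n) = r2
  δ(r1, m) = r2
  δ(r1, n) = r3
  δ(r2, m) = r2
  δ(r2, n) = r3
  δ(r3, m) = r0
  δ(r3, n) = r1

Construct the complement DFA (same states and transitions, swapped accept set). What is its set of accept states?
Complement accept states = All states \ Original accept states
= {r0, r1, r2, r3} \ {r1}
{r0, r2, r3}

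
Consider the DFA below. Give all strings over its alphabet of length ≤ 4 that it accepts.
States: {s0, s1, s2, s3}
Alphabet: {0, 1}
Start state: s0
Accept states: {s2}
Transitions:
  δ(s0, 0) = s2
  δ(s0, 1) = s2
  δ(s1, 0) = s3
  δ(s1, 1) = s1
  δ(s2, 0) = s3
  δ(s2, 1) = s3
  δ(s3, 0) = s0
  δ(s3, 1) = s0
0, 1, 0000, 0001, 0010, 0011, 0100, 0101, 0110, 0111, 1000, 1001, 1010, 1011, 1100, 1101, 1110, 1111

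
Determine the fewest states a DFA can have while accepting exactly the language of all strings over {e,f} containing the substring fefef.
By Myhill–Nerode, count the distinguishable equivalence classes: 6 classes — one per longest suffix of the input that is a prefix of 'fefef' (lengths 0 through 4), plus an absorbing 'already seen fefef' class.
6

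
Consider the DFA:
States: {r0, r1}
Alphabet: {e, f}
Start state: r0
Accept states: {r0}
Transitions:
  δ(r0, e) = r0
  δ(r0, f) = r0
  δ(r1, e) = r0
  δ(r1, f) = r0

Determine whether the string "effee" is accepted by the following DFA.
Processing string "effee":
  r0 --e--> r0
  r0 --f--> r0
  r0 --f--> r0
  r0 --e--> r0
  r0 --e--> r0
Final state: r0
Accept states: {r0}
Yes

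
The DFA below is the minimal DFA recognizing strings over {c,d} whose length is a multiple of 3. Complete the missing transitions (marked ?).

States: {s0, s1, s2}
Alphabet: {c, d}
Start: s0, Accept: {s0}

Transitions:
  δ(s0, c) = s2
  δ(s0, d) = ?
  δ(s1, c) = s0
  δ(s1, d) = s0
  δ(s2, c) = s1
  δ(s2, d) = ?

From the language and accept set, identify what each state tracks — s0: length ≡ 0 (mod 3); s1: length ≡ 2 (mod 3); s2: length ≡ 1 (mod 3).
Each missing δ(q, a) is the state matching the new tracked value after reading a.
δ(s0, d) = s2; δ(s2, d) = s1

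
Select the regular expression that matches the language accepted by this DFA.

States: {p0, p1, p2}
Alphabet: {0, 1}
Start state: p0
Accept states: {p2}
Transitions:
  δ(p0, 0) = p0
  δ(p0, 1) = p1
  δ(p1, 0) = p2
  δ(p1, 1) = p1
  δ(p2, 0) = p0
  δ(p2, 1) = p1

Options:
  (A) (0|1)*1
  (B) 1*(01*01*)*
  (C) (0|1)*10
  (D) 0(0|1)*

Check each option against the DFA on short strings; one disagreement eliminates an option:
  (A) (0|1)*1: on '1' the DFA goes p0 → p1 and rejects (p1 ∉ Accept), but the regex matches it → eliminate
  (B) 1*(01*01*)*: on ε the DFA stays in p0 and rejects (p0 ∉ Accept), but the regex matches it → eliminate
  (C) (0|1)*10: agrees with the DFA on every string of length ≤ 6
  (D) 0(0|1)*: on '0' the DFA goes p0 → p0 and rejects (p0 ∉ Accept), but the regex matches it → eliminate
Only (C) is consistent with the DFA.
(C) (0|1)*10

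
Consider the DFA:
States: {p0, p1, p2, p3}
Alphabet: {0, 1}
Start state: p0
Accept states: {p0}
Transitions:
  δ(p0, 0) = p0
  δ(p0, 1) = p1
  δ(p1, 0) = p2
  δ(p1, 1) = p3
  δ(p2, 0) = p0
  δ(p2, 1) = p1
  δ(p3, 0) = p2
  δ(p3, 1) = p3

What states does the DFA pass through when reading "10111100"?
read '1': p0 → p1
  read '0': p1 → p2
  read '1': p2 → p1
  read '1': p1 → p3
  read '1': p3 → p3
  read '1': p3 → p3
  read '0': p3 → p2
  read '0': p2 → p0
p0 -> p1 -> p2 -> p1 -> p3 -> p3 -> p3 -> p2 -> p0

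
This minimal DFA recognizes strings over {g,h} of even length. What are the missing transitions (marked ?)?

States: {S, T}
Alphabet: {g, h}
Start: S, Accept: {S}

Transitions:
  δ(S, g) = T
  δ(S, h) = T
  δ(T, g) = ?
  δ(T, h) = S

From the language and accept set, identify what each state tracks — S: even length so far; T: odd length so far.
Each missing δ(q, a) is the state matching the new tracked value after reading a.
δ(T, g) = S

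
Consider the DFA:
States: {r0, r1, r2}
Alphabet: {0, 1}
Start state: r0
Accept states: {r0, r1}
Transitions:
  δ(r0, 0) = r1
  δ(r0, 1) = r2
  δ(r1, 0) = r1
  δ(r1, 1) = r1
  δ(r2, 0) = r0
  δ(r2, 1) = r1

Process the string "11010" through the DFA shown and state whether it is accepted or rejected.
Processing string "11010":
  r0 --1--> r2
  r2 --1--> r1
  r1 --0--> r1
  r1 --1--> r1
  r1 --0--> r1
Final state: r1
Accept states: {r0, r1}
Yes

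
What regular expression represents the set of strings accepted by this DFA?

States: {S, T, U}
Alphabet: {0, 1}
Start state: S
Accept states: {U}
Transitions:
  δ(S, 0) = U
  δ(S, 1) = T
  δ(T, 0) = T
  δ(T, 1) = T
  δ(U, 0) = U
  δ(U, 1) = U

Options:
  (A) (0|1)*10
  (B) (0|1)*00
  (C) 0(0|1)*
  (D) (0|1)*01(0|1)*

Check each option against the DFA on short strings; one disagreement eliminates an option:
  (A) (0|1)*10: on '0' the DFA goes S → U and accepts (U ∈ Accept), but the regex does not match it → eliminate
  (B) (0|1)*00: on '0' the DFA goes S → U and accepts (U ∈ Accept), but the regex does not match it → eliminate
  (C) 0(0|1)*: agrees with the DFA on every string of length ≤ 6
  (D) (0|1)*01(0|1)*: on '0' the DFA goes S → U and accepts (U ∈ Accept), but the regex does not match it → eliminate
Only (C) is consistent with the DFA.
(C) 0(0|1)*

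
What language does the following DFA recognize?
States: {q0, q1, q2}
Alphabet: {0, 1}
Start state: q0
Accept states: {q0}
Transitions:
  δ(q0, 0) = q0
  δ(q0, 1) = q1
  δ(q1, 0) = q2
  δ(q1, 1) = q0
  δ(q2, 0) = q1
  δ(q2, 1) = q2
Testing a few strings:
  '11' → accept
  '10' → reject
  '0' → accept
  '000' → accept
State roles: q0=value ≡ 0 (mod 3); q1=value ≡ 1 (mod 3); q2=value ≡ 2 (mod 3)
All binary strings representing a multiple of 3 (read in base 2; leading zeros allowed and ε counts as 0)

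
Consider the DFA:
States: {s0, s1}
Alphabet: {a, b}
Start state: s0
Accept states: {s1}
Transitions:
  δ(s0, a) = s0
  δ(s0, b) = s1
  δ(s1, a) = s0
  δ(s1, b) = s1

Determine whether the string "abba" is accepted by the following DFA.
Processing string "abba":
  s0 --a--> s0
  s0 --b--> s1
  s1 --b--> s1
  s1 --a--> s0
Final state: s0
Accept states: {s1}
No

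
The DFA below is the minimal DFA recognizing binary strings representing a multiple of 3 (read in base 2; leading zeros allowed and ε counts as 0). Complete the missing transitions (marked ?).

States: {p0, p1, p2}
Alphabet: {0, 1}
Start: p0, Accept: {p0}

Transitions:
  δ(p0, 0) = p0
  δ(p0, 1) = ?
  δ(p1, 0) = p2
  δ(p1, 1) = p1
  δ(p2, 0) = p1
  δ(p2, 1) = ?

From the language and accept set, identify what each state tracks — p0: value ≡ 0 (mod 3); p1: value ≡ 2 (mod 3); p2: value ≡ 1 (mod 3).
Each missing δ(q, a) is the state matching the new tracked value after reading a.
δ(p0, 1) = p2; δ(p2, 1) = p0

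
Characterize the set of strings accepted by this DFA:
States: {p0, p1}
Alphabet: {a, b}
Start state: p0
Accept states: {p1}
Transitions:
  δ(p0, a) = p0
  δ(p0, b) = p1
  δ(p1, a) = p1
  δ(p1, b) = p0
Testing a few strings:
  'bab' → reject
  'a' → reject
  'ba' → accept
  'b' → accept
State roles: p0=even number of b's so far; p1=odd number of b's so far
All strings over {a,b} with an odd number of b's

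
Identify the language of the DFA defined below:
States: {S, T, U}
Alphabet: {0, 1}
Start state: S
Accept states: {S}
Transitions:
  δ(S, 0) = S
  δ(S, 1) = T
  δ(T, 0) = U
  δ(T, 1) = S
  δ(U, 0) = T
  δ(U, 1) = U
Testing a few strings:
  '1000' → reject
  '1' → reject
  '10' → reject
  '010' → reject
State roles: S=value ≡ 0 (mod 3); T=value ≡ 1 (mod 3); U=value ≡ 2 (mod 3)
All binary strings representing a multiple of 3 (read in base 2; leading zeros allowed and ε counts as 0)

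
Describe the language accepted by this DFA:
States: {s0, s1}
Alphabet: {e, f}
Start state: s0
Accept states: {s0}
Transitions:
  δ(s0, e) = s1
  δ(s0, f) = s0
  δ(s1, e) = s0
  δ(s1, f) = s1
Testing a few strings:
  'ef' → reject
  'fe' → reject
  'ee' → accept
  'e' → reject
State roles: s0=even number of e's so far; s1=odd number of e's so far
All strings over {e,f} with an even number of e's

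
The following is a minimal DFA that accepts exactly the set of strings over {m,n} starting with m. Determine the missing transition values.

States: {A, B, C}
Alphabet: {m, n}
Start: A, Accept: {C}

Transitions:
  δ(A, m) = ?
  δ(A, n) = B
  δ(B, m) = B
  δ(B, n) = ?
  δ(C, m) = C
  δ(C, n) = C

From the language and accept set, identify what each state tracks — A: no input read; B: started with n (dead); C: started with m.
Each missing δ(q, a) is the state matching the new tracked value after reading a.
δ(A, m) = C; δ(B, n) = B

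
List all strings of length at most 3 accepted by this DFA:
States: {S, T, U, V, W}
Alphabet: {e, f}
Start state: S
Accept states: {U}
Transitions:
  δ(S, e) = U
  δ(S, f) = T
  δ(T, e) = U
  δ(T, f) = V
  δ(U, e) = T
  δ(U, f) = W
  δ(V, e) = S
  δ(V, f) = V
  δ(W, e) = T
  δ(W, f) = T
e, fe, eee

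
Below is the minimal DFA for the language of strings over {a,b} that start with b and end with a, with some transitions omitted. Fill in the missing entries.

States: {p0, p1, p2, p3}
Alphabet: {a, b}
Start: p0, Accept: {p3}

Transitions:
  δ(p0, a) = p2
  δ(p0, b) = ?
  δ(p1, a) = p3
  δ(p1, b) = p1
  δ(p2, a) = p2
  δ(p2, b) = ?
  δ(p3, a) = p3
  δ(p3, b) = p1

From the language and accept set, identify what each state tracks — p0: no input read; p1: started with b, last symbol b; p2: started with a (dead); p3: started with b, last symbol a.
Each missing δ(q, a) is the state matching the new tracked value after reading a.
δ(p0, b) = p1; δ(p2, b) = p2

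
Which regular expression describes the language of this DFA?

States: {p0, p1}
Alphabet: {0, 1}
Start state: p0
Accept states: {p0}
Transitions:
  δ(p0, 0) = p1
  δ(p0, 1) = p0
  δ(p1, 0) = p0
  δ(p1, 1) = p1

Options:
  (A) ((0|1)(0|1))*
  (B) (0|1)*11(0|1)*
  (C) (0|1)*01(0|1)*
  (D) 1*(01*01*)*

Check each option against the DFA on short strings; one disagreement eliminates an option:
  (A) ((0|1)(0|1))*: on '1' the DFA goes p0 → p0 and accepts (p0 ∈ Accept), but the regex does not match it → eliminate
  (B) (0|1)*11(0|1)*: on ε the DFA stays in p0 and accepts (p0 ∈ Accept), but the regex does not match it → eliminate
  (C) (0|1)*01(0|1)*: on ε the DFA stays in p0 and accepts (p0 ∈ Accept), but the regex does not match it → eliminate
  (D) 1*(01*01*)*: agrees with the DFA on every string of length ≤ 6
Only (D) is consistent with the DFA.
(D) 1*(01*01*)*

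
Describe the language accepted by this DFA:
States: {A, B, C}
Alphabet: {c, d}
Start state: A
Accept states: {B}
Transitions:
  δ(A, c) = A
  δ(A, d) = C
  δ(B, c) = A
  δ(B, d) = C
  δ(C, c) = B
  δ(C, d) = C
Testing a few strings:
  'dccc' → reject
  'c' → reject
  'cddd' → reject
  'd' → reject
State roles: A=no suffix match; B=suffix is dc; C=one trailing d
All strings over {c,d} ending with dc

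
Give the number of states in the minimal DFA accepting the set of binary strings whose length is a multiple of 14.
By Myhill–Nerode, count the distinguishable equivalence classes: 14 classes — one per residue of the length mod 14; class i is distinguished from class j by any string of length (14 − i) mod 14.
14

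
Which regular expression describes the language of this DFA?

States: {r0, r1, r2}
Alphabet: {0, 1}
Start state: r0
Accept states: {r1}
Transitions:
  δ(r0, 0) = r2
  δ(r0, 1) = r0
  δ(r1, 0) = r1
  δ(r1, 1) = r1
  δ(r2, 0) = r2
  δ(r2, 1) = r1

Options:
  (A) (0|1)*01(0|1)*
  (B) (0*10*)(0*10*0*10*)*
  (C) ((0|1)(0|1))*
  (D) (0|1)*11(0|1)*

Check each option against the DFA on short strings; one disagreement eliminates an option:
  (A) (0|1)*01(0|1)*: agrees with the DFA on every string of length ≤ 6
  (B) (0*10*)(0*10*0*10*)*: on '1' the DFA goes r0 → r0 and rejects (r0 ∉ Accept), but the regex matches it → eliminate
  (C) ((0|1)(0|1))*: on ε the DFA stays in r0 and rejects (r0 ∉ Accept), but the regex matches it → eliminate
  (D) (0|1)*11(0|1)*: on '01' the DFA goes r0 → r2 → r1 and accepts (r1 ∈ Accept), but the regex does not match it → eliminate
Only (A) is consistent with the DFA.
(A) (0|1)*01(0|1)*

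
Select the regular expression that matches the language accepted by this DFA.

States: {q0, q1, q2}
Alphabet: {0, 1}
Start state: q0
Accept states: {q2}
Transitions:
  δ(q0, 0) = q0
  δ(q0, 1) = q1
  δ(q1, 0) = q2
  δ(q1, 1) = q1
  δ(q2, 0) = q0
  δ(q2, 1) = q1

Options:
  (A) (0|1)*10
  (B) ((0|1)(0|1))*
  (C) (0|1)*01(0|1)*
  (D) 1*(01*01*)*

Check each option against the DFA on short strings; one disagreement eliminates an option:
  (A) (0|1)*10: agrees with the DFA on every string of length ≤ 6
  (B) ((0|1)(0|1))*: on ε the DFA stays in q0 and rejects (q0 ∉ Accept), but the regex matches it → eliminate
  (C) (0|1)*01(0|1)*: on '01' the DFA goes q0 → q0 → q1 and rejects (q1 ∉ Accept), but the regex matches it → eliminate
  (D) 1*(01*01*)*: on ε the DFA stays in q0 and rejects (q0 ∉ Accept), but the regex matches it → eliminate
Only (A) is consistent with the DFA.
(A) (0|1)*10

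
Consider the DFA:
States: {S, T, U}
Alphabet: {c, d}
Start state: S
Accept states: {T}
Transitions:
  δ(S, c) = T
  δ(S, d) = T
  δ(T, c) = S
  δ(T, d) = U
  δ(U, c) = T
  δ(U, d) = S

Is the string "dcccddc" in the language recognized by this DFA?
Processing string "dcccddc":
  S --d--> T
  T --c--> S
  S --c--> T
  T --c--> S
  S --d--> T
  T --d--> U
  U --c--> T
Final state: T
Accept states: {T}
Yes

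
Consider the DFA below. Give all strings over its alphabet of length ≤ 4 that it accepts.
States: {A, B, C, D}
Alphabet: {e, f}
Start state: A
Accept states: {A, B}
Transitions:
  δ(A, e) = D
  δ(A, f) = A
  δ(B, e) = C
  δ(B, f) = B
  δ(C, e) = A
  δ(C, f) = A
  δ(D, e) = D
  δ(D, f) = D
ε, f, ff, fff, ffff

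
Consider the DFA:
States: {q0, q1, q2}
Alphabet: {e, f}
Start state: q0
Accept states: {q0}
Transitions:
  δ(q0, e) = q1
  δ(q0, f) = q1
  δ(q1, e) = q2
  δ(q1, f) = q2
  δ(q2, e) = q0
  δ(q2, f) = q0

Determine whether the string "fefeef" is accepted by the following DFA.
Processing string "fefeef":
  q0 --f--> q1
  q1 --e--> q2
  q2 --f--> q0
  q0 --e--> q1
  q1 --e--> q2
  q2 --f--> q0
Final state: q0
Accept states: {q0}
Yes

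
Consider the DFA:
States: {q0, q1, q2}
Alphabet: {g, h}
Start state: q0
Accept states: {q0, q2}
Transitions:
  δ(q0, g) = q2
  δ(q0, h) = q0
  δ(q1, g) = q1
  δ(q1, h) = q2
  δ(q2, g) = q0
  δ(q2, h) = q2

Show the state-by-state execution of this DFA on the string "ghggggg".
read 'g': q0 → q2
  read 'h': q2 → q2
  read 'g': q2 → q0
  read 'g': q0 → q2
  read 'g': q2 → q0
  read 'g': q0 → q2
  read 'g': q2 → q0
q0 -> q2 -> q2 -> q0 -> q2 -> q0 -> q2 -> q0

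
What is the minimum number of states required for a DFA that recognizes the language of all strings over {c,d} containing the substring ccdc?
By Myhill–Nerode, count the distinguishable equivalence classes: 5 classes — one per longest suffix of the input that is a prefix of 'ccdc' (lengths 0 through 3), plus an absorbing 'already seen ccdc' class.
5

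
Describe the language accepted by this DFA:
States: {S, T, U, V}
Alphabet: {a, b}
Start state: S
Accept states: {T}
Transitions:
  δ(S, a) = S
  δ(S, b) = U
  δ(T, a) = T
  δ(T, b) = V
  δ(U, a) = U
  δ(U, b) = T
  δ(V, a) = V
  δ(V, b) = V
Testing a few strings:
  'b' → reject
  'a' → reject
  'aaa' → reject
  'aa' → reject
State roles: S=zero b's; T=two b's; U=one b; V=≥ three b's (dead)
All strings over {a,b} containing exactly two b's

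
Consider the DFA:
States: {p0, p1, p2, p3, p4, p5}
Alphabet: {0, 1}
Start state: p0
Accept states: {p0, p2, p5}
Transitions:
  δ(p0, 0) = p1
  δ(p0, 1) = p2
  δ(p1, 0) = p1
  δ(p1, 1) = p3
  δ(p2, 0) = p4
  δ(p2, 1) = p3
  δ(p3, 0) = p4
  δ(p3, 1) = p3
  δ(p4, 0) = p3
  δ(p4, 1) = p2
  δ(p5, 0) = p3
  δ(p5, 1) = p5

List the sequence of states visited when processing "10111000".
read '1': p0 → p2
  read '0': p2 → p4
  read '1': p4 → p2
  read '1': p2 → p3
  read '1': p3 → p3
  read '0': p3 → p4
  read '0': p4 → p3
  read '0': p3 → p4
p0 -> p2 -> p4 -> p2 -> p3 -> p3 -> p4 -> p3 -> p4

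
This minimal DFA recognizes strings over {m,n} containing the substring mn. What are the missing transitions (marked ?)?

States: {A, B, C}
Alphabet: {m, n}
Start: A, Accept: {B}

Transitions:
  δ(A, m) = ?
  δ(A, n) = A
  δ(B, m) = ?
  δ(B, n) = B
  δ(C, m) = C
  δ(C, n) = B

From the language and accept set, identify what each state tracks — A: no m seen yet; B: substring mn seen; C: seen a m, waiting for n.
Each missing δ(q, a) is the state matching the new tracked value after reading a.
δ(A, m) = C; δ(B, m) = B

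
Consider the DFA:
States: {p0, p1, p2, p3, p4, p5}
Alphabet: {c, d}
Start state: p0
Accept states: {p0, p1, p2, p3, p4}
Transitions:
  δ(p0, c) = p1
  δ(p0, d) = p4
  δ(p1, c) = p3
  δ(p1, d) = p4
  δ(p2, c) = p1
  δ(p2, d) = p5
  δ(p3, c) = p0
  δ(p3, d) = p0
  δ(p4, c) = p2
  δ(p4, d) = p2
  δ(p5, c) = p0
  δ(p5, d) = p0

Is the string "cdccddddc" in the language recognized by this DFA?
Processing string "cdccddddc":
  p0 --c--> p1
  p1 --d--> p4
  p4 --c--> p2
  p2 --c--> p1
  p1 --d--> p4
  p4 --d--> p2
  p2 --d--> p5
  p5 --d--> p0
  p0 --c--> p1
Final state: p1
Accept states: {p0, p1, p2, p3, p4}
Yes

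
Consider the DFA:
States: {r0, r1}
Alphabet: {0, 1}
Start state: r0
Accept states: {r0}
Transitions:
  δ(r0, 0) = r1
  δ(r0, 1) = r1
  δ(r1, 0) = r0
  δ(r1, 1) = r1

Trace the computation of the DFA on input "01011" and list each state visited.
read '0': r0 → r1
  read '1': r1 → r1
  read '0': r1 → r0
  read '1': r0 → r1
  read '1': r1 → r1
r0 -> r1 -> r1 -> r0 -> r1 -> r1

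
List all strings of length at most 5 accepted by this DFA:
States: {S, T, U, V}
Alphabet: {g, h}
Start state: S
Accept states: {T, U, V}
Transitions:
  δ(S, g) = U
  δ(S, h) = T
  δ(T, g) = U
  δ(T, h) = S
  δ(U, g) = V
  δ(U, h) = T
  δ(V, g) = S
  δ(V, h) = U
g, h, gg, gh, hg, ggh, ghg, hgg, hgh, hhg, hhh, gggg, gggh, gghg, gghh, ghgg, ghgh, ghhg, ghhh, hggh, hghg, hhgg, hhgh, hhhg, ggggg, ggggh, ggghg, gghgh, gghhg, ghggh, ghghg, ghhgg, ghhgh, ghhhg, hgggg, hgggh, hgghg, hgghh, hghgg, hghgh, hghhg, hghhh, hhggh, hhghg, hhhgg, hhhgh, hhhhg, hhhhh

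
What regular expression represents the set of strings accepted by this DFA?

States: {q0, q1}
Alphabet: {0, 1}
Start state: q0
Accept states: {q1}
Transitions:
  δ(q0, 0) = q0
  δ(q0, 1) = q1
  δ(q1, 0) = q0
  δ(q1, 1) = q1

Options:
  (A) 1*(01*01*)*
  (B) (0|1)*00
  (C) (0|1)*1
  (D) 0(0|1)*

Check each option against the DFA on short strings; one disagreement eliminates an option:
  (A) 1*(01*01*)*: on ε the DFA stays in q0 and rejects (q0 ∉ Accept), but the regex matches it → eliminate
  (B) (0|1)*00: on '1' the DFA goes q0 → q1 and accepts (q1 ∈ Accept), but the regex does not match it → eliminate
  (C) (0|1)*1: agrees with the DFA on every string of length ≤ 6
  (D) 0(0|1)*: on '0' the DFA goes q0 → q0 and rejects (q0 ∉ Accept), but the regex matches it → eliminate
Only (C) is consistent with the DFA.
(C) (0|1)*1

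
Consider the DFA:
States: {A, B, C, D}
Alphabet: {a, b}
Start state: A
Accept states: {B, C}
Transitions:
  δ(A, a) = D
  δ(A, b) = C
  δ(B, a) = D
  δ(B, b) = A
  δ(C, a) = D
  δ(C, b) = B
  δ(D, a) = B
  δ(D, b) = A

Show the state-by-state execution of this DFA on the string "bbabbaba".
read 'b': A → C
  read 'b': C → B
  read 'a': B → D
  read 'b': D → A
  read 'b': A → C
  read 'a': C → D
  read 'b': D → A
  read 'a': A → D
A -> C -> B -> D -> A -> C -> D -> A -> D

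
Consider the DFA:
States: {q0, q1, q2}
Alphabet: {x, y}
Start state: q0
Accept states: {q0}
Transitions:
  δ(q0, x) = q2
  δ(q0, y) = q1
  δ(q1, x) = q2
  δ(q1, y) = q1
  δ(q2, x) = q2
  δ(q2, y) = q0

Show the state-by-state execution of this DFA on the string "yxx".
read 'y': q0 → q1
  read 'x': q1 → q2
  read 'x': q2 → q2
q0 -> q1 -> q2 -> q2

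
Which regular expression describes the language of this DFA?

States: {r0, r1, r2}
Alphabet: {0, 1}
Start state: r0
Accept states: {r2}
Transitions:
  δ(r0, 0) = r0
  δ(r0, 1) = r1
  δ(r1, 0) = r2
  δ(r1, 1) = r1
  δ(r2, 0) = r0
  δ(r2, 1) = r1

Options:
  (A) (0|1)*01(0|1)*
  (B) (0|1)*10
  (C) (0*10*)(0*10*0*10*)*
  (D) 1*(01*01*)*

Check each option against the DFA on short strings; one disagreement eliminates an option:
  (A) (0|1)*01(0|1)*: on '01' the DFA goes r0 → r0 → r1 and rejects (r1 ∉ Accept), but the regex matches it → eliminate
  (B) (0|1)*10: agrees with the DFA on every string of length ≤ 6
  (C) (0*10*)(0*10*0*10*)*: on '1' the DFA goes r0 → r1 and rejects (r1 ∉ Accept), but the regex matches it → eliminate
  (D) 1*(01*01*)*: on ε the DFA stays in r0 and rejects (r0 ∉ Accept), but the regex matches it → eliminate
Only (B) is consistent with the DFA.
(B) (0|1)*10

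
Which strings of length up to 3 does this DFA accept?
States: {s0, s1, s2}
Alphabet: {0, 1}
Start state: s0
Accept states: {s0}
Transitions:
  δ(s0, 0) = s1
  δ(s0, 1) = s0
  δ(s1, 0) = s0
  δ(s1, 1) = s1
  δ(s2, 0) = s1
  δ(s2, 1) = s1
ε, 1, 00, 11, 001, 010, 100, 111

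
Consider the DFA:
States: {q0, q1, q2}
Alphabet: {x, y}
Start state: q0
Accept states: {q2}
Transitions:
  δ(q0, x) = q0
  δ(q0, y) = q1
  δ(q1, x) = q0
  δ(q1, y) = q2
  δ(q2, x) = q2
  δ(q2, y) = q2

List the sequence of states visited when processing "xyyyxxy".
read 'x': q0 → q0
  read 'y': q0 → q1
  read 'y': q1 → q2
  read 'y': q2 → q2
  read 'x': q2 → q2
  read 'x': q2 → q2
  read 'y': q2 → q2
q0 -> q0 -> q1 -> q2 -> q2 -> q2 -> q2 -> q2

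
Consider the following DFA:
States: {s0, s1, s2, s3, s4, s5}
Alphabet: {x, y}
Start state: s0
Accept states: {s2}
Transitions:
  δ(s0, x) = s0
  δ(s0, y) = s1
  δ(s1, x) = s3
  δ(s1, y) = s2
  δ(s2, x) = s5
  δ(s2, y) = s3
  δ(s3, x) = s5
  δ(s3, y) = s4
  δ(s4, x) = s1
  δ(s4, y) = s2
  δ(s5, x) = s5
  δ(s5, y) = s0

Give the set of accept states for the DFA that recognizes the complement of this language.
Complement accept states = All states \ Original accept states
= {s0, s1, s2, s3, s4, s5} \ {s2}
{s0, s1, s3, s4, s5}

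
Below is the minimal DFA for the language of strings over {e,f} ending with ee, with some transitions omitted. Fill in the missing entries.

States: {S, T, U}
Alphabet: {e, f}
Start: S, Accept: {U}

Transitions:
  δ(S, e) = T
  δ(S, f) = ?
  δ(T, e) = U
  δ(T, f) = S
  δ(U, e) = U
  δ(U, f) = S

From the language and accept set, identify what each state tracks — S: last symbol not e; T: one trailing e; U: two trailing e's.
Each missing δ(q, a) is the state matching the new tracked value after reading a.
δ(S, f) = S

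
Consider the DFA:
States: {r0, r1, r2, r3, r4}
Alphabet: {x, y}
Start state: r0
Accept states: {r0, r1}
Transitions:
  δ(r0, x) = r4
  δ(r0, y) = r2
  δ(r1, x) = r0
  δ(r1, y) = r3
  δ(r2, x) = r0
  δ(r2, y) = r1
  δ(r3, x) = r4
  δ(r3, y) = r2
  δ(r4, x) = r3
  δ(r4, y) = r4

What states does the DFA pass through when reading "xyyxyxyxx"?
read 'x': r0 → r4
  read 'y': r4 → r4
  read 'y': r4 → r4
  read 'x': r4 → r3
  read 'y': r3 → r2
  read 'x': r2 → r0
  read 'y': r0 → r2
  read 'x': r2 → r0
  read 'x': r0 → r4
r0 -> r4 -> r4 -> r4 -> r3 -> r2 -> r0 -> r2 -> r0 -> r4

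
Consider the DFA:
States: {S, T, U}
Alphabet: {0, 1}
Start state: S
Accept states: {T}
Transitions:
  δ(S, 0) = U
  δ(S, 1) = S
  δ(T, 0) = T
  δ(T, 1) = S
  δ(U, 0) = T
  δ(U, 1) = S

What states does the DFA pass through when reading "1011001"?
read '1': S → S
  read '0': S → U
  read '1': U → S
  read '1': S → S
  read '0': S → U
  read '0': U → T
  read '1': T → S
S -> S -> U -> S -> S -> U -> T -> S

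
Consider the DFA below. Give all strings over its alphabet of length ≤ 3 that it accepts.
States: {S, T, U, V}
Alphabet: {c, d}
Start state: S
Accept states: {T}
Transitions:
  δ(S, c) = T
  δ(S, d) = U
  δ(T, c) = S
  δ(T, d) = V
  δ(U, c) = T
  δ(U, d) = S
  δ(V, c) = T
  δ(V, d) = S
c, dc, ccc, cdc, ddc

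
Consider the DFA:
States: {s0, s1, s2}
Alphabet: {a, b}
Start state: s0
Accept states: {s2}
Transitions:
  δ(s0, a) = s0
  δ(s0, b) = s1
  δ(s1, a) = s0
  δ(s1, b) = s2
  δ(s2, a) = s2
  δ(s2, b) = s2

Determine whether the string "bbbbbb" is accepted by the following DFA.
Processing string "bbbbbb":
  s0 --b--> s1
  s1 --b--> s2
  s2 --b--> s2
  s2 --b--> s2
  s2 --b--> s2
  s2 --b--> s2
Final state: s2
Accept states: {s2}
Yes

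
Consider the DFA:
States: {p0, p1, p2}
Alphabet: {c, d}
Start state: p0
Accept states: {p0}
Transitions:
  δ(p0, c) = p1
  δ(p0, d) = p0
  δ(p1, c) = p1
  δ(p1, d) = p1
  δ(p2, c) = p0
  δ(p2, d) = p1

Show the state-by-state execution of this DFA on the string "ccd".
read 'c': p0 → p1
  read 'c': p1 → p1
  read 'd': p1 → p1
p0 -> p1 -> p1 -> p1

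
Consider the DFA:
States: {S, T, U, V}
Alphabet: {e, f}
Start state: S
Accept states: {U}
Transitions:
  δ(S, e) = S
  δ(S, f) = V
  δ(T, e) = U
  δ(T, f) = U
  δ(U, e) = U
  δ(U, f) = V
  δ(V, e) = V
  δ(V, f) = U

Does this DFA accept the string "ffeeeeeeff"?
Processing string "ffeeeeeeff":
  S --f--> V
  V --f--> U
  U --e--> U
  U --e--> U
  U --e--> U
  U --e--> U
  U --e--> U
  U --e--> U
  U --f--> V
  V --f--> U
Final state: U
Accept states: {U}
Yes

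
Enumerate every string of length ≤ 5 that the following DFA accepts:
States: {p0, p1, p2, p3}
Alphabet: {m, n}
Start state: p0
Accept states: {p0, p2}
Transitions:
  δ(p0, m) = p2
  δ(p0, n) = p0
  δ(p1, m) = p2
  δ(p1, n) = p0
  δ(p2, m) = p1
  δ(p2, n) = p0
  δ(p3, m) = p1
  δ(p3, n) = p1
ε, m, n, mn, nm, nn, mmm, mmn, mnm, mnn, nmn, nnm, nnn, mmmn, mmnm, mmnn, mnmn, mnnm, mnnn, nmmm, nmmn, nmnm, nmnn, nnmn, nnnm, nnnn, mmmmm, mmmmn, mmmnm, mmmnn, mmnmn, mmnnm, mmnnn, mnmmm, mnmmn, mnmnm, mnmnn, mnnmn, mnnnm, mnnnn, nmmmn, nmmnm, nmmnn, nmnmn, nmnnm, nmnnn, nnmmm, nnmmn, nnmnm, nnmnn, nnnmn, nnnnm, nnnnn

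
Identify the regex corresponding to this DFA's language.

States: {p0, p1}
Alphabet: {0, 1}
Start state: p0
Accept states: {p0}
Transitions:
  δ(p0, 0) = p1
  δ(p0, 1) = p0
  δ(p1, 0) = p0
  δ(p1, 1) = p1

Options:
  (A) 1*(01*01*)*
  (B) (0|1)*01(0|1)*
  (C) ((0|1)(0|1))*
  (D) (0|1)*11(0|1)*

Check each option against the DFA on short strings; one disagreement eliminates an option:
  (A) 1*(01*01*)*: agrees with the DFA on every string of length ≤ 6
  (B) (0|1)*01(0|1)*: on ε the DFA stays in p0 and accepts (p0 ∈ Accept), but the regex does not match it → eliminate
  (C) ((0|1)(0|1))*: on '1' the DFA goes p0 → p0 and accepts (p0 ∈ Accept), but the regex does not match it → eliminate
  (D) (0|1)*11(0|1)*: on ε the DFA stays in p0 and accepts (p0 ∈ Accept), but the regex does not match it → eliminate
Only (A) is consistent with the DFA.
(A) 1*(01*01*)*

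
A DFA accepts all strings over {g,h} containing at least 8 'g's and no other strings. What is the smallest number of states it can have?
By Myhill–Nerode, count the distinguishable equivalence classes: 9 classes — having seen 0, 1, …, 7, or ≥8 copies of 'g'; any two classes i < j (j ≤ 8) are distinguished by the string g^(8−j), which takes class j to 8 copies (accepted) but leaves class i below 8 (rejected).
9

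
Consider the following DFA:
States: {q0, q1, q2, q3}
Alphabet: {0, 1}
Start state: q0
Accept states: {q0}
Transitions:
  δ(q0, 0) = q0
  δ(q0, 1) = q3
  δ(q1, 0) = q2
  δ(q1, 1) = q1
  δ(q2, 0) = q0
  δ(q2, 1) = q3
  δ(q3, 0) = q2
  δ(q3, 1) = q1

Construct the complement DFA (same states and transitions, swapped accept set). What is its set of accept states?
Complement accept states = All states \ Original accept states
= {q0, q1, q2, q3} \ {q0}
{q1, q2, q3}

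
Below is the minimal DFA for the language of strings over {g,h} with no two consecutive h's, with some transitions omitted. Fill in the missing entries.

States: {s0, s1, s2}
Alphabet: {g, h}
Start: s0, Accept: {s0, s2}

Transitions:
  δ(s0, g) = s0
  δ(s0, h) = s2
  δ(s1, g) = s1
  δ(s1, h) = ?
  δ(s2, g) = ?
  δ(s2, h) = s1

From the language and accept set, identify what each state tracks — s0: last symbol not h (ok); s1: saw hh (dead); s2: last symbol h (ok).
Each missing δ(q, a) is the state matching the new tracked value after reading a.
δ(s1, h) = s1; δ(s2, g) = s0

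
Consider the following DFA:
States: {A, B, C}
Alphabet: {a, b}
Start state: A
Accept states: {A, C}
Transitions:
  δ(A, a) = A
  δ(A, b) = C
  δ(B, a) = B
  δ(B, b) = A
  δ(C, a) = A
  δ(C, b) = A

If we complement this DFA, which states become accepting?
Complement accept states = All states \ Original accept states
= {A, B, C} \ {A, C}
{B}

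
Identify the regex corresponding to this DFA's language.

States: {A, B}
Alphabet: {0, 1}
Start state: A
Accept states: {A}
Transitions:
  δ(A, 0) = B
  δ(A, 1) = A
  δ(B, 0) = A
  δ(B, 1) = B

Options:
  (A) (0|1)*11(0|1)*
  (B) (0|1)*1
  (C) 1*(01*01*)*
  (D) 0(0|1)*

Check each option against the DFA on short strings; one disagreement eliminates an option:
  (A) (0|1)*11(0|1)*: on ε the DFA stays in A and accepts (A ∈ Accept), but the regex does not match it → eliminate
  (B) (0|1)*1: on ε the DFA stays in A and accepts (A ∈ Accept), but the regex does not match it → eliminate
  (C) 1*(01*01*)*: agrees with the DFA on every string of length ≤ 6
  (D) 0(0|1)*: on ε the DFA stays in A and accepts (A ∈ Accept), but the regex does not match it → eliminate
Only (C) is consistent with the DFA.
(C) 1*(01*01*)*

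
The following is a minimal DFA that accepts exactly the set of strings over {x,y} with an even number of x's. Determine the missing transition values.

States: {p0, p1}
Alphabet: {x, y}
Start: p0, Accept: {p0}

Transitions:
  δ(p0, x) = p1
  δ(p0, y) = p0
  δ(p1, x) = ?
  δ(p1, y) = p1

From the language and accept set, identify what each state tracks — p0: even number of x's so far; p1: odd number of x's so far.
Each missing δ(q, a) is the state matching the new tracked value after reading a.
δ(p1, x) = p0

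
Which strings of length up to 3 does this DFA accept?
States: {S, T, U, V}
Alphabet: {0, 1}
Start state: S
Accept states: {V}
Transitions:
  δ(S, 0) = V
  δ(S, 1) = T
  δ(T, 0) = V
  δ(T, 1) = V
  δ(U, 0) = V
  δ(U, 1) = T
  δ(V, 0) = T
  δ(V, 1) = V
0, 01, 10, 11, 000, 001, 011, 101, 111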